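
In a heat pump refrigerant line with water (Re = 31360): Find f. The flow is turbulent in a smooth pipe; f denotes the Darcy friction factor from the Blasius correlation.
Formula: f = \frac{0.316}{Re^{0.25}}
f = 0.316/31360^0.25 = 0.02375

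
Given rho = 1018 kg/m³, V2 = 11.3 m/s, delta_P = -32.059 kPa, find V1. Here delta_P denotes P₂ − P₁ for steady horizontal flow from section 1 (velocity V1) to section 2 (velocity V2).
Formula: \Delta P = \frac{1}{2} \rho (V_1^2 - V_2^2)
Substituting knowns: -32.059 = 0.5·1018·(V1² − 11.3²)/1000
Solving for V1: V1 = √(11.3² + 2·(-32.059·1000)/1018) = 8.044 m/s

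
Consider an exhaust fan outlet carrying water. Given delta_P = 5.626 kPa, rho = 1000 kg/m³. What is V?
Formula: V = \sqrt{\frac{2 \Delta P}{\rho}}
V = √(2·(5.626·1000)/1000) = 3.354 m/s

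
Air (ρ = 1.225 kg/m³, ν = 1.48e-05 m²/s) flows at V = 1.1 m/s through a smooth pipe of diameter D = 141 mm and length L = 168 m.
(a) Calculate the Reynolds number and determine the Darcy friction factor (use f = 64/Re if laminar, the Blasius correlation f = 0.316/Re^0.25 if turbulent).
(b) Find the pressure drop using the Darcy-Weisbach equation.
(a) Re = V·D/ν = 1.1·0.141/1.48e-05 = 10480 → turbulent (Re > 4000); f = 0.316/Re^0.25 = 0.316/10480^0.25 = 0.031232
(b) Darcy-Weisbach: ΔP = f·(L/D)·½ρV²/1000 = 0.031232·(168/0.141)·½·1.225·1.1²/1000 = 0.02758 kPa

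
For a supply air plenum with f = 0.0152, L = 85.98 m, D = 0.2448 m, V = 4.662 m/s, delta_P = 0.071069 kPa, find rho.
Formula: \Delta P = f \frac{L}{D} \frac{\rho V^2}{2}
Substituting knowns: 0.071069 = 0.0152·(85.98/0.2448)·0.5·rho·4.662²/1000
Solving for rho: rho = (0.071069·1000)/(0.0152·(85.98/0.2448)·0.5·4.662²) = 1.225 kg/m³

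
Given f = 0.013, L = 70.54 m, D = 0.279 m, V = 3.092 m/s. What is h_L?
Formula: h_L = f \frac{L}{D} \frac{V^2}{2g}
h_L = 0.013·(70.54/0.279)·3.092²/(2·9.81) = 1.602 m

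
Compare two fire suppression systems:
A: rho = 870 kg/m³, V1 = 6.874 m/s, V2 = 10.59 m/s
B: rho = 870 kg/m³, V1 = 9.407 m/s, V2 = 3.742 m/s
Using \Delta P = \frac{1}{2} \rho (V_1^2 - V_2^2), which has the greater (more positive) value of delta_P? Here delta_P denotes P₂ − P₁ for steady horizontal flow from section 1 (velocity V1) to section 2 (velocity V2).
delta_P(A) = -28.23 kPa, delta_P(B) = 32.4 kPa. Answer: B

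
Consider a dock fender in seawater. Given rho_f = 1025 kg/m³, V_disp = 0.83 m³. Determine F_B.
Formula: F_B = \rho_f g V_{disp}
F_B = 1025·9.81·0.83 = 8346 N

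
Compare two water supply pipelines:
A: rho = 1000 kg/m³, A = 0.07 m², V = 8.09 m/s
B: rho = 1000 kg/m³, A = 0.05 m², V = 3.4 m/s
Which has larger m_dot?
m_dot(A) = 566.3 kg/s, m_dot(B) = 170 kg/s. Answer: A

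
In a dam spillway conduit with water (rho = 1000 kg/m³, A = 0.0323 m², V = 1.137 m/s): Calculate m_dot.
Formula: \dot{m} = \rho A V
m_dot = 1000·0.0323·1.137 = 36.73 kg/s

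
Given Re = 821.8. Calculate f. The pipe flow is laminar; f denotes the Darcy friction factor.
Formula: f = \frac{64}{Re}
f = 64/821.8 = 0.07788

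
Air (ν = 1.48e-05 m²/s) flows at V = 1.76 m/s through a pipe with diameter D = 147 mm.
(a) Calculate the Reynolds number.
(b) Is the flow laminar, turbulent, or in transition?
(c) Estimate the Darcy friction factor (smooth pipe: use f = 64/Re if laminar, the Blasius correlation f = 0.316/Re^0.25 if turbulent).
(a) Re = V·D/ν = 1.76·0.147/1.48e-05 = 17481
(b) Flow regime: turbulent (Re > 4000)
(c) Friction factor: f = 0.316/Re^0.25 = 0.316/17481^0.25 = 0.02748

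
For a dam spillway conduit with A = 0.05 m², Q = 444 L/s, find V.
Formula: Q = A V
Substituting knowns: 444 = 0.05·V·1000
Solving for V: V = (444/1000)/0.05 = 8.88 m/s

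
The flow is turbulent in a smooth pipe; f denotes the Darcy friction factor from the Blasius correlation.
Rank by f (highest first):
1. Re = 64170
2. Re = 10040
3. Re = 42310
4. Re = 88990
Case 1: f = 0.01985
Case 2: f = 0.03157
Case 3: f = 0.02203
Case 4: f = 0.0183
Ranking (highest first): 2, 3, 1, 4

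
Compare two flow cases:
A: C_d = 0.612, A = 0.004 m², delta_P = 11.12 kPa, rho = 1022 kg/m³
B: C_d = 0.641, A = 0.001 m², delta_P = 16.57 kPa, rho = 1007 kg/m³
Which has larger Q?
Q(A) = 11.42 L/s, Q(B) = 3.677 L/s. Answer: A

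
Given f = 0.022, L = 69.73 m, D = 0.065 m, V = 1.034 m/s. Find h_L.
Formula: h_L = f \frac{L}{D} \frac{V^2}{2g}
h_L = 0.022·(69.73/0.065)·1.034²/(2·9.81) = 1.286 m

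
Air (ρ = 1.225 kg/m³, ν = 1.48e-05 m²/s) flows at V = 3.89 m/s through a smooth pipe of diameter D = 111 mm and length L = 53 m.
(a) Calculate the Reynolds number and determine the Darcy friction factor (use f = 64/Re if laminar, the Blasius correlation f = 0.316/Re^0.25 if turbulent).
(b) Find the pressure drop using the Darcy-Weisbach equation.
(a) Re = V·D/ν = 3.89·0.111/1.48e-05 = 29175 → turbulent (Re > 4000); f = 0.316/Re^0.25 = 0.316/29175^0.25 = 0.024179
(b) Darcy-Weisbach: ΔP = f·(L/D)·½ρV²/1000 = 0.024179·(53/0.111)·½·1.225·3.89²/1000 = 0.107 kPa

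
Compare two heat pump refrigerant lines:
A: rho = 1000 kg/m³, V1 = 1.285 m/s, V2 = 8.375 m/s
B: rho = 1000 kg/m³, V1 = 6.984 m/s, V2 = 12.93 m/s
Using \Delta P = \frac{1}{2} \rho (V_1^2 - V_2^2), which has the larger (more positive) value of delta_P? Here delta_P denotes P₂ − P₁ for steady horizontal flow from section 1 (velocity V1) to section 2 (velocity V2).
delta_P(A) = -34.24 kPa, delta_P(B) = -59.2 kPa. Answer: A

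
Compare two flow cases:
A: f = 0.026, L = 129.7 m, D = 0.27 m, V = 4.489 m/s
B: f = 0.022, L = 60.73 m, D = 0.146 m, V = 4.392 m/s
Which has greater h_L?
h_L(A) = 12.83 m, h_L(B) = 8.997 m. Answer: A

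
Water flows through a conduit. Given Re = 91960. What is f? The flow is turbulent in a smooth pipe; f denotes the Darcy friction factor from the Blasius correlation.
Formula: f = \frac{0.316}{Re^{0.25}}
f = 0.316/91960^0.25 = 0.01815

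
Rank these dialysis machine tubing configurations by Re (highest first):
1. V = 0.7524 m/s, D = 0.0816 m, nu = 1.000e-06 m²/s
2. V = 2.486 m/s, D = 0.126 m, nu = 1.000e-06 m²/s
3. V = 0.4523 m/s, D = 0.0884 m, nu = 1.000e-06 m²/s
Case 1: Re = 61396
Case 2: Re = 313236
Case 3: Re = 39983
Ranking (highest first): 2, 1, 3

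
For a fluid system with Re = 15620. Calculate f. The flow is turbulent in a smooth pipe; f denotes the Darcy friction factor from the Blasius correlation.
Formula: f = \frac{0.316}{Re^{0.25}}
f = 0.316/15620^0.25 = 0.02827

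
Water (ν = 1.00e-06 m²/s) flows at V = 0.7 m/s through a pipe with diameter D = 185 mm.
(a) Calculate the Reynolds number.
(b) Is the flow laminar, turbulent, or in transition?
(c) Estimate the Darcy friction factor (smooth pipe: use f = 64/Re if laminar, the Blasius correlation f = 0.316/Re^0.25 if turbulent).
(a) Re = V·D/ν = 0.7·0.185/1.00e-06 = 129500
(b) Flow regime: turbulent (Re > 4000)
(c) Friction factor: f = 0.316/Re^0.25 = 0.316/129500^0.25 = 0.01666 (Blasius is strictly valid for Re ≲ 1e5; used here as the smooth-pipe estimate the problem specifies)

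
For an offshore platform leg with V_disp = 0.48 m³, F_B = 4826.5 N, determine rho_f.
Formula: F_B = \rho_f g V_{disp}
Substituting knowns: 4826.5 = rho_f·9.81·0.48
Solving for rho_f: rho_f = 4826.5/(9.81·0.48) = 1025 kg/m³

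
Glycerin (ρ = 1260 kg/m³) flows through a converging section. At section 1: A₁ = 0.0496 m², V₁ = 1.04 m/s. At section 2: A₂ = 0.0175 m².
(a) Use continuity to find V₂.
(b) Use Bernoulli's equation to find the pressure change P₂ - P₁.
(a) Continuity: A₁V₁=A₂V₂ -> V₂=A₁V₁/A₂=0.0496*1.04/0.0175=2.95 m/s
(b) Bernoulli: P₂-P₁=0.5*rho*(V₁^2-V₂^2)/1000=0.5*1260*(1.04^2-2.95^2)/1000=-4.801 kPa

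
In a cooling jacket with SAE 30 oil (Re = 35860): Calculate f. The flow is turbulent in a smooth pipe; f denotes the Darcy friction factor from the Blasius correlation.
Formula: f = \frac{0.316}{Re^{0.25}}
f = 0.316/35860^0.25 = 0.02296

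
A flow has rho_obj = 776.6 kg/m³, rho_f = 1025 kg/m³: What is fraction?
Formula: f_{sub} = \frac{\rho_{obj}}{\rho_f}
fraction = 776.6/1025 = 0.7577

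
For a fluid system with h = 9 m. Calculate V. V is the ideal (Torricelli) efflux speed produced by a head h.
Formula: V = \sqrt{2 g h}
V = √(2·9.81·9) = 13.29 m/s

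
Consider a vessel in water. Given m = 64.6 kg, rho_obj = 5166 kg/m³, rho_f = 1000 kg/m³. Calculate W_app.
Formula: W_{app} = mg\left(1 - \frac{\rho_f}{\rho_{obj}}\right)
W_app = 64.6·9.81·(1 − 1000/5166) = 511.1 N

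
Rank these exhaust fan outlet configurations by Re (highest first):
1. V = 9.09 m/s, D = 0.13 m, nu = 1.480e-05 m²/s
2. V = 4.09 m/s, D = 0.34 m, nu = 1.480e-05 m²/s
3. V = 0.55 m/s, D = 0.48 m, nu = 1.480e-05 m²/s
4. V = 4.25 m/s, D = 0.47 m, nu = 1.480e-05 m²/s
Case 1: Re = 79845
Case 2: Re = 93959
Case 3: Re = 17838
Case 4: Re = 134966
Ranking (highest first): 4, 2, 1, 3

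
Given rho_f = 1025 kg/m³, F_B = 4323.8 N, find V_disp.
Formula: F_B = \rho_f g V_{disp}
Substituting knowns: 4323.8 = 1025·9.81·V_disp
Solving for V_disp: V_disp = 4323.8/(1025·9.81) = 0.43 m³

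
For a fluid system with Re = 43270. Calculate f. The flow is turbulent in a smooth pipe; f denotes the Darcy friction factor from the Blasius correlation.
Formula: f = \frac{0.316}{Re^{0.25}}
f = 0.316/43270^0.25 = 0.02191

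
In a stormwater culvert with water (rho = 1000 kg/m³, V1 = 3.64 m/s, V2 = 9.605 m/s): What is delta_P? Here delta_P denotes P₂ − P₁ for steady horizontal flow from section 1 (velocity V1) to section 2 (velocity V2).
Formula: \Delta P = \frac{1}{2} \rho (V_1^2 - V_2^2)
delta_P = 0.5·1000·(3.64² − 9.605²)/1000 = -39.5 kPa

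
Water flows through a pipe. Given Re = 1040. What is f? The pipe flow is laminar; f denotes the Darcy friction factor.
Formula: f = \frac{64}{Re}
f = 64/1040 = 0.06154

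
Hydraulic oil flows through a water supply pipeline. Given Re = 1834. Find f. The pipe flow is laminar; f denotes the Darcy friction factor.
Formula: f = \frac{64}{Re}
f = 64/1834 = 0.0349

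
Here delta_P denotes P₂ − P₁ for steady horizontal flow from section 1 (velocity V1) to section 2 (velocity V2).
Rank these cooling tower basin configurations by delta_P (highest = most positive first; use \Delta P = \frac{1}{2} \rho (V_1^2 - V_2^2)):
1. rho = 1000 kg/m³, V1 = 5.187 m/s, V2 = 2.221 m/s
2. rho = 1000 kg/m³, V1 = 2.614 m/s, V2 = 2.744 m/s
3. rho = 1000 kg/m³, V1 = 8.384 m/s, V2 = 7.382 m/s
Case 1: delta_P = 10.99 kPa
Case 2: delta_P = -0.3483 kPa
Case 3: delta_P = 7.899 kPa
Ranking (highest first): 1, 3, 2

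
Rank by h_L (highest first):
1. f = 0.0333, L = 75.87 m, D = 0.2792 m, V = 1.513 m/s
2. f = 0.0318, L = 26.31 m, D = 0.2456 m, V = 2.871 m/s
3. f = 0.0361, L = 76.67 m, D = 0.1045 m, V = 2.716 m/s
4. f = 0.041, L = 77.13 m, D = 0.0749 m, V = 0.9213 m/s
Case 1: h_L = 1.056 m
Case 2: h_L = 1.431 m
Case 3: h_L = 9.958 m
Case 4: h_L = 1.827 m
Ranking (highest first): 3, 4, 2, 1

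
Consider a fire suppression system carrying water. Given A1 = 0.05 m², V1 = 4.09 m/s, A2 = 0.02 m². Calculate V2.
Formula: V_2 = \frac{A_1 V_1}{A_2}
V2 = 0.05·4.09/0.02 = 10.23 m/s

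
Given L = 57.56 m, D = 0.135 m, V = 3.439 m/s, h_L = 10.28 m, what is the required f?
Formula: h_L = f \frac{L}{D} \frac{V^2}{2g}
Substituting knowns: 10.28 = f·(57.56/0.135)·3.439²/(2·9.81)
Solving for f: f = 10.28·2·9.81/((57.56/0.135)·3.439²) = 0.04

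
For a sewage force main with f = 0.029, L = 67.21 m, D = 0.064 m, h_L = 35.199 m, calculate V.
Formula: h_L = f \frac{L}{D} \frac{V^2}{2g}
Substituting knowns: 35.199 = 0.029·(67.21/0.064)·V²/(2·9.81)
Solving for V: V = √(35.199·2·9.81/(0.029·(67.21/0.064))) = 4.762 m/s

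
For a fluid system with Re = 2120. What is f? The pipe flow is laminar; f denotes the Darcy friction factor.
Formula: f = \frac{64}{Re}
f = 64/2120 = 0.03019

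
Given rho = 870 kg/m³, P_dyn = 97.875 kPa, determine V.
Formula: P_{dyn} = \frac{1}{2} \rho V^2
Substituting knowns: 97.875 = 0.5·870·V²/1000
Solving for V: V = √(2·(97.875·1000)/870) = 15 m/s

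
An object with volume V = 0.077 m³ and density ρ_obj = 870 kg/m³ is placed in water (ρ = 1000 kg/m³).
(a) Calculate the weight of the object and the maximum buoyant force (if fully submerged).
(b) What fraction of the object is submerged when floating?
(a) W=rho_obj*g*V=870*9.81*0.077=657.2 N; F_B(max)=rho*g*V=1000*9.81*0.077=755.4 N
(b) Floating fraction=rho_obj/rho=870/1000=0.870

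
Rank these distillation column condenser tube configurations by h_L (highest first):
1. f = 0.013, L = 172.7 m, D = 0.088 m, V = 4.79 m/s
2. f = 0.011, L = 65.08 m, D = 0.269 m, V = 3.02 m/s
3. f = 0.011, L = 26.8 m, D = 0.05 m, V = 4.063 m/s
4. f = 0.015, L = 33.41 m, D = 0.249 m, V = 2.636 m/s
Case 1: h_L = 29.83 m
Case 2: h_L = 1.237 m
Case 3: h_L = 4.961 m
Case 4: h_L = 0.7128 m
Ranking (highest first): 1, 3, 2, 4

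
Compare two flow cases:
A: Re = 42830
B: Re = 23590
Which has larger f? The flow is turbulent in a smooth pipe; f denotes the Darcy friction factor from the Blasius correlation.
f(A) = 0.02197, f(B) = 0.0255. Answer: B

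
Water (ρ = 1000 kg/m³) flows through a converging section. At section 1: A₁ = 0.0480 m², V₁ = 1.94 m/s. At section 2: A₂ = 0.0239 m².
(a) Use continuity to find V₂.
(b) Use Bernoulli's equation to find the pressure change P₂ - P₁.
(a) Continuity: A₁V₁=A₂V₂ -> V₂=A₁V₁/A₂=0.0480*1.94/0.0239=3.90 m/s
(b) Bernoulli: P₂-P₁=0.5*rho*(V₁^2-V₂^2)/1000=0.5*1000*(1.94^2-3.90^2)/1000=-5.723 kPa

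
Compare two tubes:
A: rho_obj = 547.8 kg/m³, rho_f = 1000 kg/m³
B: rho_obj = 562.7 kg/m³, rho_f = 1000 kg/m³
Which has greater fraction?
fraction(A) = 0.5478, fraction(B) = 0.5627. Answer: B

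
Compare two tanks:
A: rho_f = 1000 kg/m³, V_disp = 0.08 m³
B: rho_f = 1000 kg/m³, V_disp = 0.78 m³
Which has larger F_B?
F_B(A) = 784.8 N, F_B(B) = 7652 N. Answer: B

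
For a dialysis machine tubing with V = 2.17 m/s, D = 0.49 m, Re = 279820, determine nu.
Formula: Re = \frac{V D}{\nu}
Substituting knowns: 279820 = 2.17·0.49/nu
Solving for nu: nu = 2.17·0.49/279820 = 3.800e-06 m²/s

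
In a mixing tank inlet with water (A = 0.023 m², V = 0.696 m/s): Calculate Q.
Formula: Q = A V
Q = 0.023·0.696·1000 = 16.01 L/s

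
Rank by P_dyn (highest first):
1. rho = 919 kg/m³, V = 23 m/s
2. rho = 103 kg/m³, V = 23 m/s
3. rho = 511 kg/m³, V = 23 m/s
Case 1: P_dyn = 243.1 kPa
Case 2: P_dyn = 27.24 kPa
Case 3: P_dyn = 135.2 kPa
Ranking (highest first): 1, 3, 2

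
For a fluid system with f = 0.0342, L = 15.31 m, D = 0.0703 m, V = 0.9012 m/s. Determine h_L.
Formula: h_L = f \frac{L}{D} \frac{V^2}{2g}
h_L = 0.0342·(15.31/0.0703)·0.9012²/(2·9.81) = 0.3083 m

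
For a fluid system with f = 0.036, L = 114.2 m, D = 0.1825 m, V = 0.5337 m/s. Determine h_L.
Formula: h_L = f \frac{L}{D} \frac{V^2}{2g}
h_L = 0.036·(114.2/0.1825)·0.5337²/(2·9.81) = 0.327 m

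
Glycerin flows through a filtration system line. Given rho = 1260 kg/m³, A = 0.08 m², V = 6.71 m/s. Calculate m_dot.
Formula: \dot{m} = \rho A V
m_dot = 1260·0.08·6.71 = 676.4 kg/s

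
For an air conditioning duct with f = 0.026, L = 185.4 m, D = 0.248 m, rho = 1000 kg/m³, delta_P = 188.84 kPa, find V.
Formula: \Delta P = f \frac{L}{D} \frac{\rho V^2}{2}
Substituting knowns: 188.84 = 0.026·(185.4/0.248)·0.5·1000·V²/1000
Solving for V: V = √((188.84·1000)/(0.026·(185.4/0.248)·0.5·1000)) = 4.408 m/s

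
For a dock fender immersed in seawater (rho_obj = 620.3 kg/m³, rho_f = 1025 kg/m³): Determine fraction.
Formula: f_{sub} = \frac{\rho_{obj}}{\rho_f}
fraction = 620.3/1025 = 0.6052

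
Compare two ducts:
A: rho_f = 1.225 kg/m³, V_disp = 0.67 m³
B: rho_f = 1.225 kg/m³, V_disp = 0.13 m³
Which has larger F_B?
F_B(A) = 8.052 N, F_B(B) = 1.562 N. Answer: A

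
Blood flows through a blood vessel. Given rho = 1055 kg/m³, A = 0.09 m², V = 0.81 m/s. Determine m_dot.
Formula: \dot{m} = \rho A V
m_dot = 1055·0.09·0.81 = 76.91 kg/s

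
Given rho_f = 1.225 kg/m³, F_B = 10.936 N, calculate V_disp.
Formula: F_B = \rho_f g V_{disp}
Substituting knowns: 10.936 = 1.225·9.81·V_disp
Solving for V_disp: V_disp = 10.936/(1.225·9.81) = 0.91 m³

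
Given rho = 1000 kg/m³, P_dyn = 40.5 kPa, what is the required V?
Formula: P_{dyn} = \frac{1}{2} \rho V^2
Substituting knowns: 40.5 = 0.5·1000·V²/1000
Solving for V: V = √(2·(40.5·1000)/1000) = 9 m/s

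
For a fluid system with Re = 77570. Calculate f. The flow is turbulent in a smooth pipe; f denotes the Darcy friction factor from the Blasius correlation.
Formula: f = \frac{0.316}{Re^{0.25}}
f = 0.316/77570^0.25 = 0.01893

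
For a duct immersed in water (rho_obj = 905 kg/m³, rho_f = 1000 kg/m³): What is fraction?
Formula: f_{sub} = \frac{\rho_{obj}}{\rho_f}
fraction = 905/1000 = 0.905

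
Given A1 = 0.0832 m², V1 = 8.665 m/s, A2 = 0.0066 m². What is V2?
Formula: V_2 = \frac{A_1 V_1}{A_2}
V2 = 0.0832·8.665/0.0066 = 109.2 m/s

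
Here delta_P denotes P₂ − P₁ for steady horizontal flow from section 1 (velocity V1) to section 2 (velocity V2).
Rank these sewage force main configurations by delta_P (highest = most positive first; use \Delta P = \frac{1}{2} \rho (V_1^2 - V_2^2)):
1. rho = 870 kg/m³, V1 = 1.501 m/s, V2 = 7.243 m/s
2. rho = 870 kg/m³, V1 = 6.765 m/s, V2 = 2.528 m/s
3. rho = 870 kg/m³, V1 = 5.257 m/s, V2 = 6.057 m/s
Case 1: delta_P = -21.84 kPa
Case 2: delta_P = 17.13 kPa
Case 3: delta_P = -3.937 kPa
Ranking (highest first): 2, 3, 1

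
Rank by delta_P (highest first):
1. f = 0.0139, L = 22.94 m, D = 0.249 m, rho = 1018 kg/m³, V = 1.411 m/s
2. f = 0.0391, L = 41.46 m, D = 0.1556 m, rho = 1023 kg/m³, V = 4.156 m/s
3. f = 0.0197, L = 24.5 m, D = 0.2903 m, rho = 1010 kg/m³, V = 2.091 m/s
Case 1: delta_P = 1.298 kPa
Case 2: delta_P = 92.04 kPa
Case 3: delta_P = 3.671 kPa
Ranking (highest first): 2, 3, 1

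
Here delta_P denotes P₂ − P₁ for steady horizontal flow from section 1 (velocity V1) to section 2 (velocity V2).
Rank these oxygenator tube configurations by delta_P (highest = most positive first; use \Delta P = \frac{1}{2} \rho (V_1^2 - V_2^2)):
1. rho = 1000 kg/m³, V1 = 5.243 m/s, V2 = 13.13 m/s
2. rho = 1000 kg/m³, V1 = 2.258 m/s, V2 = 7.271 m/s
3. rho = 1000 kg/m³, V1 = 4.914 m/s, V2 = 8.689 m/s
Case 1: delta_P = -72.45 kPa
Case 2: delta_P = -23.88 kPa
Case 3: delta_P = -25.68 kPa
Ranking (highest first): 2, 3, 1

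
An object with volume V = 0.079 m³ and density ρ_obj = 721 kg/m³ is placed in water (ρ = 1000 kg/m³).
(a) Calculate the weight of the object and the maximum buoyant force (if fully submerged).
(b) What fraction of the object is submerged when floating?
(a) W=rho_obj*g*V=721*9.81*0.079=558.8 N; F_B(max)=rho*g*V=1000*9.81*0.079=775.0 N
(b) Floating fraction=rho_obj/rho=721/1000=0.721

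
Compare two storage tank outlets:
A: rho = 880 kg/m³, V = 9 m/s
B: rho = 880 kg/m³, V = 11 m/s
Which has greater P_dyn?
P_dyn(A) = 35.64 kPa, P_dyn(B) = 53.24 kPa. Answer: B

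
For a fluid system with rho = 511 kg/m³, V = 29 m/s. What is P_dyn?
Formula: P_{dyn} = \frac{1}{2} \rho V^2
P_dyn = 0.5·511·29²/1000 = 214.9 kPa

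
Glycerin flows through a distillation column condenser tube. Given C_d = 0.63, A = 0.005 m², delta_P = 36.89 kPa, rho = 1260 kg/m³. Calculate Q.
Formula: Q = C_d A \sqrt{\frac{2 \Delta P}{\rho}}
Q = 0.63·0.005·√(2·(36.89·1000)/1260)·1000 = 24.1 L/s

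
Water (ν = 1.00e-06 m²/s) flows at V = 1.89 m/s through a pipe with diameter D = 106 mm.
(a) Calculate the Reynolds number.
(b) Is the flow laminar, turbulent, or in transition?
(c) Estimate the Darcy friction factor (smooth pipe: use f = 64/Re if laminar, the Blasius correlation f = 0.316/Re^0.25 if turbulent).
(a) Re = V·D/ν = 1.89·0.106/1.00e-06 = 200340
(b) Flow regime: turbulent (Re > 4000)
(c) Friction factor: f = 0.316/Re^0.25 = 0.316/200340^0.25 = 0.01494 (Blasius is strictly valid for Re ≲ 1e5; used here as the smooth-pipe estimate the problem specifies)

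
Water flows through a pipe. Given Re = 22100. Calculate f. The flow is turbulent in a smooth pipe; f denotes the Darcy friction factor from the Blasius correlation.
Formula: f = \frac{0.316}{Re^{0.25}}
f = 0.316/22100^0.25 = 0.02592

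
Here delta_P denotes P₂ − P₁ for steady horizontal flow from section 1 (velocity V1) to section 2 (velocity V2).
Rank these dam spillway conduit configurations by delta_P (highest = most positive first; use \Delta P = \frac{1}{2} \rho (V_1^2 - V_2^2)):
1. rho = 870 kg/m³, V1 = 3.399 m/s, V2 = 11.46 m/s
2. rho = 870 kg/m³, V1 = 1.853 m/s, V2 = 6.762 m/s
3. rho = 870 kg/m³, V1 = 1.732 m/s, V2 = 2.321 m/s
Case 1: delta_P = -52.1 kPa
Case 2: delta_P = -18.4 kPa
Case 3: delta_P = -1.038 kPa
Ranking (highest first): 3, 2, 1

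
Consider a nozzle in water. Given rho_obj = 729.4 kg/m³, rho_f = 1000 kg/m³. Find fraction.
Formula: f_{sub} = \frac{\rho_{obj}}{\rho_f}
fraction = 729.4/1000 = 0.7294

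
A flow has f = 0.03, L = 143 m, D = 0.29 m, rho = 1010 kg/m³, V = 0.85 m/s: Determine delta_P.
Formula: \Delta P = f \frac{L}{D} \frac{\rho V^2}{2}
delta_P = 0.03·(143/0.29)·0.5·1010·0.85²/1000 = 5.397 kPa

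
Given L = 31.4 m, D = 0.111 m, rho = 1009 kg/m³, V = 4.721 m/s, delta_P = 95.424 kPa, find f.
Formula: \Delta P = f \frac{L}{D} \frac{\rho V^2}{2}
Substituting knowns: 95.424 = f·(31.4/0.111)·0.5·1009·4.721²/1000
Solving for f: f = (95.424·1000)/((31.4/0.111)·0.5·1009·4.721²) = 0.03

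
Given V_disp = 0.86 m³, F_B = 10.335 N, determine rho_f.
Formula: F_B = \rho_f g V_{disp}
Substituting knowns: 10.335 = rho_f·9.81·0.86
Solving for rho_f: rho_f = 10.335/(9.81·0.86) = 1.225 kg/m³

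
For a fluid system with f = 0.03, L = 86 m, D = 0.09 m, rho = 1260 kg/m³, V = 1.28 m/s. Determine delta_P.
Formula: \Delta P = f \frac{L}{D} \frac{\rho V^2}{2}
delta_P = 0.03·(86/0.09)·0.5·1260·1.28²/1000 = 29.59 kPa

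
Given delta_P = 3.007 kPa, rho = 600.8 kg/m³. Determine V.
Formula: V = \sqrt{\frac{2 \Delta P}{\rho}}
V = √(2·(3.007·1000)/600.8) = 3.164 m/s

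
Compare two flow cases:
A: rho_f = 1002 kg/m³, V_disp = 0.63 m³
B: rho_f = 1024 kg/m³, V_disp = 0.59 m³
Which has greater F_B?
F_B(A) = 6193 N, F_B(B) = 5927 N. Answer: A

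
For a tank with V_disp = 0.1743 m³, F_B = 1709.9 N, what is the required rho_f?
Formula: F_B = \rho_f g V_{disp}
Substituting knowns: 1709.9 = rho_f·9.81·0.1743
Solving for rho_f: rho_f = 1709.9/(9.81·0.1743) = 1000 kg/m³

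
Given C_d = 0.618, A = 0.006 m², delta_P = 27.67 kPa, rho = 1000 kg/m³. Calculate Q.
Formula: Q = C_d A \sqrt{\frac{2 \Delta P}{\rho}}
Q = 0.618·0.006·√(2·(27.67·1000)/1000)·1000 = 27.58 L/s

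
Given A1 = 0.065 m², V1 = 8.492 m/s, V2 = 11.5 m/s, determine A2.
Formula: V_2 = \frac{A_1 V_1}{A_2}
Substituting knowns: 11.5 = 0.065·8.492/A2
Solving for A2: A2 = 0.065·8.492/11.5 = 0.048 m²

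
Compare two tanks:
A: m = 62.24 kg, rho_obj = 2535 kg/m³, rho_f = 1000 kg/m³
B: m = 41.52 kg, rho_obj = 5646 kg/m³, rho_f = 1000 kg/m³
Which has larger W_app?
W_app(A) = 369.7 N, W_app(B) = 335.2 N. Answer: A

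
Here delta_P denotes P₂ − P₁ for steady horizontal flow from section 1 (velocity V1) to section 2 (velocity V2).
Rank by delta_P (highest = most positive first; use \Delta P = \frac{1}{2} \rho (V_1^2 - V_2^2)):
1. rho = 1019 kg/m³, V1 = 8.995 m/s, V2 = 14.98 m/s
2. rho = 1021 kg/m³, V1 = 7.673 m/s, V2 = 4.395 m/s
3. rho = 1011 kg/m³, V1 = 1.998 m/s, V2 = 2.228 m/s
Case 1: delta_P = -73.11 kPa
Case 2: delta_P = 20.19 kPa
Case 3: delta_P = -0.4913 kPa
Ranking (highest first): 2, 3, 1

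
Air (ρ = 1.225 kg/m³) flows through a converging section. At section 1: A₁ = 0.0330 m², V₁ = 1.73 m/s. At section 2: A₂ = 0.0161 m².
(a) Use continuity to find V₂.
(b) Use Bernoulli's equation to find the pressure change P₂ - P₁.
(a) Continuity: A₁V₁=A₂V₂ -> V₂=A₁V₁/A₂=0.0330*1.73/0.0161=3.55 m/s
(b) Bernoulli: P₂-P₁=0.5*rho*(V₁^2-V₂^2)/1000=0.5*1.225*(1.73^2-3.55^2)/1000=-0.005886 kPa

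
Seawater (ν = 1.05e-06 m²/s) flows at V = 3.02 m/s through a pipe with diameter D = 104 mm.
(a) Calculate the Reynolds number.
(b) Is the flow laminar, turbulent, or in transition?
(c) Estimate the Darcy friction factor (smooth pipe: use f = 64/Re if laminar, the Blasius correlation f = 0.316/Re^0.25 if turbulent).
(a) Re = V·D/ν = 3.02·0.104/1.05e-06 = 299120
(b) Flow regime: turbulent (Re > 4000)
(c) Friction factor: f = 0.316/Re^0.25 = 0.316/299120^0.25 = 0.01351 (Blasius is strictly valid for Re ≲ 1e5; used here as the smooth-pipe estimate the problem specifies)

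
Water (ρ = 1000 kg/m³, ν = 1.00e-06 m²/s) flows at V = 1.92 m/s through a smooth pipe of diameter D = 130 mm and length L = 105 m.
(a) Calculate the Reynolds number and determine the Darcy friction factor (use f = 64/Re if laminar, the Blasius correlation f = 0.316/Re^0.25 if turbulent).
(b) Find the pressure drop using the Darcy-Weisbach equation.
(a) Re = V·D/ν = 1.92·0.13/1.00e-06 = 249600 → turbulent (Re > 4000); f = 0.316/Re^0.25 = 0.316/249600^0.25 = 0.014138 (Blasius is strictly valid for Re ≲ 1e5; used here as the smooth-pipe estimate the problem specifies)
(b) Darcy-Weisbach: ΔP = f·(L/D)·½ρV²/1000 = 0.014138·(105/0.130)·½·1000·1.92²/1000 = 21.05 kPa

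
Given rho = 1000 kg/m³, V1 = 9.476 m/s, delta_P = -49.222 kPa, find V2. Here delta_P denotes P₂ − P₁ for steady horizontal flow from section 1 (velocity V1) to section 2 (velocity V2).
Formula: \Delta P = \frac{1}{2} \rho (V_1^2 - V_2^2)
Substituting knowns: -49.222 = 0.5·1000·(9.476² − V2²)/1000
Solving for V2: V2 = √(9.476² − 2·(-49.222·1000)/1000) = 13.72 m/s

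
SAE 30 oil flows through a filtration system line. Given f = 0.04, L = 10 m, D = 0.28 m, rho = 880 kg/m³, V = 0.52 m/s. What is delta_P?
Formula: \Delta P = f \frac{L}{D} \frac{\rho V^2}{2}
delta_P = 0.04·(10/0.28)·0.5·880·0.52²/1000 = 0.17 kPa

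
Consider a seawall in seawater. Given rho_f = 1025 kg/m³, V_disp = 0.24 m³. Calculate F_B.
Formula: F_B = \rho_f g V_{disp}
F_B = 1025·9.81·0.24 = 2413 N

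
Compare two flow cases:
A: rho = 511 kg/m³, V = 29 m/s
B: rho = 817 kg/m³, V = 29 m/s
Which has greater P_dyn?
P_dyn(A) = 214.9 kPa, P_dyn(B) = 343.5 kPa. Answer: B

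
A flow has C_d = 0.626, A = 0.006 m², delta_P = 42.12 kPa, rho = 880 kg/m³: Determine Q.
Formula: Q = C_d A \sqrt{\frac{2 \Delta P}{\rho}}
Q = 0.626·0.006·√(2·(42.12·1000)/880)·1000 = 36.75 L/s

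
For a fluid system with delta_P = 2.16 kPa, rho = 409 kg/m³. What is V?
Formula: V = \sqrt{\frac{2 \Delta P}{\rho}}
V = √(2·(2.16·1000)/409) = 3.25 m/s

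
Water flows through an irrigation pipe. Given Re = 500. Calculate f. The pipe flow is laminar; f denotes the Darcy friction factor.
Formula: f = \frac{64}{Re}
f = 64/500 = 0.128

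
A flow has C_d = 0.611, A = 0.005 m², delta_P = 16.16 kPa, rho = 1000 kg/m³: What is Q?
Formula: Q = C_d A \sqrt{\frac{2 \Delta P}{\rho}}
Q = 0.611·0.005·√(2·(16.16·1000)/1000)·1000 = 17.37 L/s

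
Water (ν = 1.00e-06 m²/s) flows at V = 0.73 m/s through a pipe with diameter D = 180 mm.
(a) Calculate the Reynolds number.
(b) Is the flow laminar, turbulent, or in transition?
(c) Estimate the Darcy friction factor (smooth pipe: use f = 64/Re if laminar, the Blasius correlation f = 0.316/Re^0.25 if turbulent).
(a) Re = V·D/ν = 0.73·0.18/1.00e-06 = 131400
(b) Flow regime: turbulent (Re > 4000)
(c) Friction factor: f = 0.316/Re^0.25 = 0.316/131400^0.25 = 0.0166 (Blasius is strictly valid for Re ≲ 1e5; used here as the smooth-pipe estimate the problem specifies)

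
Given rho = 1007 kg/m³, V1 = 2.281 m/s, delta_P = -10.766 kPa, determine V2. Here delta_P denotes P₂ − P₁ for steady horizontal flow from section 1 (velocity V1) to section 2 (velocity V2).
Formula: \Delta P = \frac{1}{2} \rho (V_1^2 - V_2^2)
Substituting knowns: -10.766 = 0.5·1007·(2.281² − V2²)/1000
Solving for V2: V2 = √(2.281² − 2·(-10.766·1000)/1007) = 5.156 m/s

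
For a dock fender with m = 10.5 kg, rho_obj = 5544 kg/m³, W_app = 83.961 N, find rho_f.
Formula: W_{app} = mg\left(1 - \frac{\rho_f}{\rho_{obj}}\right)
Substituting knowns: 83.961 = 10.5·9.81·(1 − rho_f/5544)
Solving for rho_f: rho_f = 5544·(1 − 83.961/(10.5·9.81)) = 1025 kg/m³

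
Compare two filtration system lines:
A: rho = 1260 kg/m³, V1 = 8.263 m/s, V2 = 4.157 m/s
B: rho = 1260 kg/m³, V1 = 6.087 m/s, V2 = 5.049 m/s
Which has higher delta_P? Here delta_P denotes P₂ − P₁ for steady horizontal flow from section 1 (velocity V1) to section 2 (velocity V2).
delta_P(A) = 32.13 kPa, delta_P(B) = 7.282 kPa. Answer: A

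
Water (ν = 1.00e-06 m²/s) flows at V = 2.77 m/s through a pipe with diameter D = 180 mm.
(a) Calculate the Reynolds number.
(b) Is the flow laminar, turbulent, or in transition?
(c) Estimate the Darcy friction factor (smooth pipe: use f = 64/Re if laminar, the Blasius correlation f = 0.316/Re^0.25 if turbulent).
(a) Re = V·D/ν = 2.77·0.18/1.00e-06 = 498600
(b) Flow regime: turbulent (Re > 4000)
(c) Friction factor: f = 0.316/Re^0.25 = 0.316/498600^0.25 = 0.01189 (Blasius is strictly valid for Re ≲ 1e5; used here as the smooth-pipe estimate the problem specifies)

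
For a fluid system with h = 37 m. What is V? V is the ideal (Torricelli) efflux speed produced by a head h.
Formula: V = \sqrt{2 g h}
V = √(2·9.81·37) = 26.94 m/s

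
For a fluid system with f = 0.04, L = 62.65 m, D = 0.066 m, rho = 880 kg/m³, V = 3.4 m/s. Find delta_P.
Formula: \Delta P = f \frac{L}{D} \frac{\rho V^2}{2}
delta_P = 0.04·(62.65/0.066)·0.5·880·3.4²/1000 = 193.1 kPa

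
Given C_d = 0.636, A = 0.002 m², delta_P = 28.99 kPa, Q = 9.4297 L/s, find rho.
Formula: Q = C_d A \sqrt{\frac{2 \Delta P}{\rho}}
Substituting knowns: 9.4297 = 0.636·0.002·√(2·(28.99·1000)/rho)·1000
Solving for rho: rho = 2·(28.99·1000)/((9.4297/1000)/(0.636·0.002))² = 1055 kg/m³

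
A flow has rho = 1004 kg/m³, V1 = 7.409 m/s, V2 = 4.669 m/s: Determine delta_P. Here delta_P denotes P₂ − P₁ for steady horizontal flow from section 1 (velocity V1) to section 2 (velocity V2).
Formula: \Delta P = \frac{1}{2} \rho (V_1^2 - V_2^2)
delta_P = 0.5·1004·(7.409² − 4.669²)/1000 = 16.61 kPa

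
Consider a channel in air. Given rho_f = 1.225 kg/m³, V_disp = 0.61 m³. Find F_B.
Formula: F_B = \rho_f g V_{disp}
F_B = 1.225·9.81·0.61 = 7.331 N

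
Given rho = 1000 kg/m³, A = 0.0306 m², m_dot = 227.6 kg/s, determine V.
Formula: \dot{m} = \rho A V
Substituting knowns: 227.6 = 1000·0.0306·V
Solving for V: V = 227.6/(1000·0.0306) = 7.438 m/s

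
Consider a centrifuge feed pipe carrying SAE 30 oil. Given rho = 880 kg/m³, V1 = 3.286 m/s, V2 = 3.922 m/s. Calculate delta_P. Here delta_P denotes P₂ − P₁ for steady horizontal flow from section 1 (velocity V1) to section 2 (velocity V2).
Formula: \Delta P = \frac{1}{2} \rho (V_1^2 - V_2^2)
delta_P = 0.5·880·(3.286² − 3.922²)/1000 = -2.017 kPa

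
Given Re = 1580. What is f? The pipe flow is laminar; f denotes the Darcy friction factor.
Formula: f = \frac{64}{Re}
f = 64/1580 = 0.04051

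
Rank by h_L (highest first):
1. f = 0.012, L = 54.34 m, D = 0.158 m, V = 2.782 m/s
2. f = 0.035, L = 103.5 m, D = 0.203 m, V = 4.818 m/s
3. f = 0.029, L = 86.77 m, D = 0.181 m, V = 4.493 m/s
Case 1: h_L = 1.628 m
Case 2: h_L = 21.11 m
Case 3: h_L = 14.3 m
Ranking (highest first): 2, 3, 1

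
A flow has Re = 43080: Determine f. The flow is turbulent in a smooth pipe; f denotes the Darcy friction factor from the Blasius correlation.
Formula: f = \frac{0.316}{Re^{0.25}}
f = 0.316/43080^0.25 = 0.02193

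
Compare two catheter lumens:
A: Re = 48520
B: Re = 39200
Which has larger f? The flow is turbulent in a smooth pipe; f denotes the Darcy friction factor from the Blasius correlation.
f(A) = 0.02129, f(B) = 0.02246. Answer: B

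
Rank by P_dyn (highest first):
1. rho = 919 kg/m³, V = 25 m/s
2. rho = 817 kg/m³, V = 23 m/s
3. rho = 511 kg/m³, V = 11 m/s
Case 1: P_dyn = 287.2 kPa
Case 2: P_dyn = 216.1 kPa
Case 3: P_dyn = 30.92 kPa
Ranking (highest first): 1, 2, 3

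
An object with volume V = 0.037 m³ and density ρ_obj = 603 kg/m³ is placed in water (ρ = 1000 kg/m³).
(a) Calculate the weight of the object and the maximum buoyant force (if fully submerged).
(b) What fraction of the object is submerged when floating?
(a) W=rho_obj*g*V=603*9.81*0.037=218.9 N; F_B(max)=rho*g*V=1000*9.81*0.037=363.0 N
(b) Floating fraction=rho_obj/rho=603/1000=0.603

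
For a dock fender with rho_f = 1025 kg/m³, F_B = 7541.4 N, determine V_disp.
Formula: F_B = \rho_f g V_{disp}
Substituting knowns: 7541.4 = 1025·9.81·V_disp
Solving for V_disp: V_disp = 7541.4/(1025·9.81) = 0.75 m³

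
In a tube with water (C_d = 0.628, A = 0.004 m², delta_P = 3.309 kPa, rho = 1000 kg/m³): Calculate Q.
Formula: Q = C_d A \sqrt{\frac{2 \Delta P}{\rho}}
Q = 0.628·0.004·√(2·(3.309·1000)/1000)·1000 = 6.462 L/s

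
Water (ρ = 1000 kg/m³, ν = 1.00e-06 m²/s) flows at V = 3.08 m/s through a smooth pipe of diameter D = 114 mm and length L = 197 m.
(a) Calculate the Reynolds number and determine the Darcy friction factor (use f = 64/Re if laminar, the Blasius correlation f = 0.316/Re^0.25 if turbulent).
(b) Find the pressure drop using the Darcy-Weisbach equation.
(a) Re = V·D/ν = 3.08·0.114/1.00e-06 = 351120 → turbulent (Re > 4000); f = 0.316/Re^0.25 = 0.316/351120^0.25 = 0.012981 (Blasius is strictly valid for Re ≲ 1e5; used here as the smooth-pipe estimate the problem specifies)
(b) Darcy-Weisbach: ΔP = f·(L/D)·½ρV²/1000 = 0.012981·(197/0.114)·½·1000·3.08²/1000 = 106.4 kPa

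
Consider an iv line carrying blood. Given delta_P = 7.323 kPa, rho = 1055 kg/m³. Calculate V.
Formula: V = \sqrt{\frac{2 \Delta P}{\rho}}
V = √(2·(7.323·1000)/1055) = 3.726 m/s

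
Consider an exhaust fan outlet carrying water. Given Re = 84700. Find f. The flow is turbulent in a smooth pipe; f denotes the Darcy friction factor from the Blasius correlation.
Formula: f = \frac{0.316}{Re^{0.25}}
f = 0.316/84700^0.25 = 0.01852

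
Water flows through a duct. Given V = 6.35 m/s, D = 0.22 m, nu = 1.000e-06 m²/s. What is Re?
Formula: Re = \frac{V D}{\nu}
Re = 6.35·0.22/1.000e-06 = 1.397e+06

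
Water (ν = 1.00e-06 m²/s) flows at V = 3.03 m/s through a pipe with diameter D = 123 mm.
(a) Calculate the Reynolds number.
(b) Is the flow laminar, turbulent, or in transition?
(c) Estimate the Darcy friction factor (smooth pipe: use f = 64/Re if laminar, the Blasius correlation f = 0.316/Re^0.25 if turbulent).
(a) Re = V·D/ν = 3.03·0.123/1.00e-06 = 372690
(b) Flow regime: turbulent (Re > 4000)
(c) Friction factor: f = 0.316/Re^0.25 = 0.316/372690^0.25 = 0.01279 (Blasius is strictly valid for Re ≲ 1e5; used here as the smooth-pipe estimate the problem specifies)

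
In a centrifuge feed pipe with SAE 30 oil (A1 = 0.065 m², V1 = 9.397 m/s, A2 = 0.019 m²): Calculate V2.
Formula: V_2 = \frac{A_1 V_1}{A_2}
V2 = 0.065·9.397/0.019 = 32.15 m/s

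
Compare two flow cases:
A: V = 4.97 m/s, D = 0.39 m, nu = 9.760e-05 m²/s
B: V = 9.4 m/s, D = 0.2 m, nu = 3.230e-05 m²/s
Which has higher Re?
Re(A) = 19860, Re(B) = 58204. Answer: B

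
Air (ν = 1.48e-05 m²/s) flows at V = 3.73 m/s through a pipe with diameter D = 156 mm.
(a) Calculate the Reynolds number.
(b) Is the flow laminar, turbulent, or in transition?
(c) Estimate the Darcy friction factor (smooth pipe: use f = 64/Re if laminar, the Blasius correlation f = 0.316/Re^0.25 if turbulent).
(a) Re = V·D/ν = 3.73·0.156/1.48e-05 = 39316
(b) Flow regime: turbulent (Re > 4000)
(c) Friction factor: f = 0.316/Re^0.25 = 0.316/39316^0.25 = 0.02244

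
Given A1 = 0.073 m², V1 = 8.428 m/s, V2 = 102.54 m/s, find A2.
Formula: V_2 = \frac{A_1 V_1}{A_2}
Substituting knowns: 102.54 = 0.073·8.428/A2
Solving for A2: A2 = 0.073·8.428/102.54 = 0.006 m²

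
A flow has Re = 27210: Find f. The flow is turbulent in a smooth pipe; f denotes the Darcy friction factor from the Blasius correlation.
Formula: f = \frac{0.316}{Re^{0.25}}
f = 0.316/27210^0.25 = 0.0246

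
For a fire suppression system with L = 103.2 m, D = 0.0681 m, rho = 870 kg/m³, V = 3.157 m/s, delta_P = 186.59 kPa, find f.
Formula: \Delta P = f \frac{L}{D} \frac{\rho V^2}{2}
Substituting knowns: 186.59 = f·(103.2/0.0681)·0.5·870·3.157²/1000
Solving for f: f = (186.59·1000)/((103.2/0.0681)·0.5·870·3.157²) = 0.0284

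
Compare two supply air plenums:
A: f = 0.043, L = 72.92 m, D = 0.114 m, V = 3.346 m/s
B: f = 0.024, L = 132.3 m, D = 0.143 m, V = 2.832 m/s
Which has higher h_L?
h_L(A) = 15.7 m, h_L(B) = 9.077 m. Answer: A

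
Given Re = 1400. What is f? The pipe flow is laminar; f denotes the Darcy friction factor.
Formula: f = \frac{64}{Re}
f = 64/1400 = 0.04571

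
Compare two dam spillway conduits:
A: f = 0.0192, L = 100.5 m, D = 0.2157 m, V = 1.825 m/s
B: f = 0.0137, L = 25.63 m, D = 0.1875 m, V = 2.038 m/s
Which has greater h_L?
h_L(A) = 1.519 m, h_L(B) = 0.3964 m. Answer: A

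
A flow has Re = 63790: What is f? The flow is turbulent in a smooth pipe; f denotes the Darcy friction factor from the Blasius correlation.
Formula: f = \frac{0.316}{Re^{0.25}}
f = 0.316/63790^0.25 = 0.01988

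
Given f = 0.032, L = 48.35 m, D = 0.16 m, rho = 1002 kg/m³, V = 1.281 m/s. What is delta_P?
Formula: \Delta P = f \frac{L}{D} \frac{\rho V^2}{2}
delta_P = 0.032·(48.35/0.16)·0.5·1002·1.281²/1000 = 7.95 kPa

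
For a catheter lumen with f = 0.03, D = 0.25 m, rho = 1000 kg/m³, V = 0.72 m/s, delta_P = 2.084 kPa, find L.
Formula: \Delta P = f \frac{L}{D} \frac{\rho V^2}{2}
Substituting knowns: 2.084 = 0.03·(L/0.25)·0.5·1000·0.72²/1000
Solving for L: L = (2.084·1000)·0.25/(0.03·0.5·1000·0.72²) = 67 m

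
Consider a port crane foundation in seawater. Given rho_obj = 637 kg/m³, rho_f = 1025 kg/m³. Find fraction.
Formula: f_{sub} = \frac{\rho_{obj}}{\rho_f}
fraction = 637/1025 = 0.6215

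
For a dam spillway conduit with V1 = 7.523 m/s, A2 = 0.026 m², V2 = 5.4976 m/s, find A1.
Formula: V_2 = \frac{A_1 V_1}{A_2}
Substituting knowns: 5.4976 = A1·7.523/0.026
Solving for A1: A1 = 5.4976·0.026/7.523 = 0.019 m²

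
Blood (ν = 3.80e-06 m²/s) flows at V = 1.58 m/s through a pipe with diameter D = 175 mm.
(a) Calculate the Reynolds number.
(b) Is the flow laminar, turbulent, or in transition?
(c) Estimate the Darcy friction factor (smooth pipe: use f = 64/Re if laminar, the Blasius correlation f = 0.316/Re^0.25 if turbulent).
(a) Re = V·D/ν = 1.58·0.175/3.80e-06 = 72763
(b) Flow regime: turbulent (Re > 4000)
(c) Friction factor: f = 0.316/Re^0.25 = 0.316/72763^0.25 = 0.01924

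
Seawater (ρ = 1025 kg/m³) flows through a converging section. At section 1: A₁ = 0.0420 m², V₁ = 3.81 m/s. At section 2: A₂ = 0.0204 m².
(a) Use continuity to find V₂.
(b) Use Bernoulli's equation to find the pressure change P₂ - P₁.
(a) Continuity: A₁V₁=A₂V₂ -> V₂=A₁V₁/A₂=0.0420*3.81/0.0204=7.84 m/s
(b) Bernoulli: P₂-P₁=0.5*rho*(V₁^2-V₂^2)/1000=0.5*1025*(3.81^2-7.84^2)/1000=-24.06 kPa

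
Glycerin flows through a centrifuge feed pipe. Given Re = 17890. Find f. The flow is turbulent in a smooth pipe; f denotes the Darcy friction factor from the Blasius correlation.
Formula: f = \frac{0.316}{Re^{0.25}}
f = 0.316/17890^0.25 = 0.02732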